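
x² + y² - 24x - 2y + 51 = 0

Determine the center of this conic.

Collect terms: (x² - 24x) + (y² - 2y) = -51
Completing the square gives (x - 12)² + (y - 1)² = -51 + 144 + 1 = 94.
So (x - 12)² + (y - 1)² = 94.
Circle centered at (12, 1) with r² = 94.

(12, 1)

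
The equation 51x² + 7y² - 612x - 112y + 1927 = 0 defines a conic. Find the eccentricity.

Rearranging, 51(x² - 12x) + 7(y² - 16y) = -1927.
Complete the square: 51(x - 6)² + 7(y - 8)² = -1927 + 1836 + 448 = 357
Divide through by 357 to get (x - 6)²/7 + (y - 8)²/51 = 1.
Ellipse, center (6, 8), major axis vertical; a² = 51, b² = 7.
c² = a² - b² = 44, so c = 2√11.
e = c/a = 2√11/√51 = 2√561/51.

e = 2√561/51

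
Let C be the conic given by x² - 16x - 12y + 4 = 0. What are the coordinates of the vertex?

(8, -5)

Only x is squared. Complete the square in x: (x - 8)² = 12(y + 5).
Vertex (8, -5); 4p = 12 so p = 3. Opens up.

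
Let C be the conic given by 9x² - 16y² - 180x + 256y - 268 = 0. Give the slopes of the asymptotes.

Rearranging, 9(x² - 20x) -16(y² - 16y) = 268.
9(x - 10)² -16(y - 8)² = 268 + 900 - 1024 = 144
Divide through by 144 to get (x - 10)²/16 - (y - 8)²/9 = 1.
Hyperbola, center (10, 8), transverse axis horizontal; a² = 16, b² = 9.
For a horizontal hyperbola the asymptotes have slope ±b/a.
Here that is ±3/4.

3/4 and -3/4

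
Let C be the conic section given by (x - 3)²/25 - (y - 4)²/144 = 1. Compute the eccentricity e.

e = 13/5

Center (3, 4). The positive term is the x-term, so the transverse axis is horizontal; a² = 25, b² = 144.
c² = a² + b² = 169, so c = 13.
e = c/a = 13/5.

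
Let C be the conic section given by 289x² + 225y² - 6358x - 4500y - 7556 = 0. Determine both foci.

Group: 289(x² - 22x) + 225(y² - 20y) = 7556
Complete the square: 289(x - 11)² + 225(y - 10)² = 7556 + 34969 + 22500 = 65025
Dividing both sides by 65025: (x - 11)²/225 + (y - 10)²/289 = 1
Ellipse, center (11, 10), major axis vertical; a² = 289, b² = 225.
c² = a² - b² = 289 - 225 = 64, so c = 8.
Foci lie on the vertical axis through the center: (h, k ± c).

(11, 2) and (11, 18)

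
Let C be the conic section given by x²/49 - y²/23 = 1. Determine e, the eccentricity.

e = 6√2/7

Center (0, 0). The positive term is the x-term, so the transverse axis is horizontal; a² = 49, b² = 23.
c² = a² + b² = 72, so c = 6√2.
e = c/a = 6√2/7.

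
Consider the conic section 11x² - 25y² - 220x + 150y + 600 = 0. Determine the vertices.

(5, 3) and (15, 3)

Rearranging, 11(x² - 20x) -25(y² - 6y) = -600.
11(x - 10)² -25(y - 3)² = -600 + 1100 - 225 = 275
Divide through by 275 to get (x - 10)²/25 - (y - 3)²/11 = 1.
Hyperbola, center (10, 3), transverse axis horizontal; a² = 25, b² = 11.
a = 5. Vertices at (h ± a, k).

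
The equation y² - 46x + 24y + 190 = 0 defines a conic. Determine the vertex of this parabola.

(1, -12)

Only y is squared. Complete the square in y: (y + 12)² = 46(x - 1).
Vertex (1, -12); 4p = 46 so p = 23/2. Opens right.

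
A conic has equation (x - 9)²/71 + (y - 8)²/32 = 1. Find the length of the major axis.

Center (9, 8). The larger denominator 71 sits under the x-term, so the major axis is horizontal; a² = 71, b² = 32.
a² = 71 so a = √71; the major axis has length 2a = 2√71.

2√71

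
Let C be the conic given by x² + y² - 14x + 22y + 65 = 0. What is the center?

Collect terms: (x² - 14x) + (y² + 22y) = -65
Complete the square in x and y: (x - 7)² + (y + 11)² = -65 + 49 + 121 = 105
So (x - 7)² + (y + 11)² = 105.
Circle centered at (7, -11) with r² = 105.

(7, -11)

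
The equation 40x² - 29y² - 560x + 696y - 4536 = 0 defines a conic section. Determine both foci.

Rearranging, 40(x² - 14x) -29(y² - 24y) = 4536.
Complete the square: 40(x - 7)² -29(y - 12)² = 4536 + 1960 - 4176 = 2320
Dividing both sides by 2320: (x - 7)²/58 - (y - 12)²/80 = 1
Hyperbola, center (7, 12), transverse axis horizontal; a² = 58, b² = 80.
c² = a² + b² = 58 + 80 = 138, so c = √138.
Foci lie on the horizontal axis through the center: (h ± c, k).

(7 - √138, 12) and (7 + √138, 12)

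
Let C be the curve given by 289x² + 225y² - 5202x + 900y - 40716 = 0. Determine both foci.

Collect terms: 289(x² - 18x) + 225(y² + 4y) = 40716
Completing the square gives 289(x - 9)² + 225(y + 2)² = 40716 + 23409 + 900 = 65025.
Divide through by 65025 to get (x - 9)²/225 + (y + 2)²/289 = 1.
Ellipse, center (9, -2), major axis vertical; a² = 289, b² = 225.
c² = a² - b² = 289 - 225 = 64, so c = 8.
Foci lie on the vertical axis through the center: (h, k ± c).

(9, -10) and (9, 6)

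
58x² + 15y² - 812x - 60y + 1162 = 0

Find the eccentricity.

e = √2494/58

Group: 58(x² - 14x) + 15(y² - 4y) = -1162
Complete the square in x and y: 58(x - 7)² + 15(y - 2)² = -1162 + 2842 + 60 = 1740
Divide through by 1740 to get (x - 7)²/30 + (y - 2)²/116 = 1.
Ellipse, center (7, 2), major axis vertical; a² = 116, b² = 30.
c² = a² - b² = 86, so c = √86.
e = c/a = √86/2√29 = √2494/58.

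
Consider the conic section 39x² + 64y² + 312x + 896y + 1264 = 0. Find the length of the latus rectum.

39/4

39(x² + 8x) + 64(y² + 14y) = -1264
Complete the square: 39(x + 4)² + 64(y + 7)² = -1264 + 624 + 3136 = 2496
Divide through by 2496 to get (x + 4)²/64 + (y + 7)²/39 = 1.
Ellipse, center (-4, -7), major axis horizontal; a² = 64, b² = 39.
Latus rectum length = 2b²/a = 2·39/8 = 39/4.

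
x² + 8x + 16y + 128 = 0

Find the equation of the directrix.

y = -3

Only x is squared. Complete the square in x: (x + 4)² = -16(y + 7).
Vertex (-4, -7); 4p = -16 so p = -4. Opens down.
Directrix is the horizontal line y = k − p = -7 − (-4) = -3.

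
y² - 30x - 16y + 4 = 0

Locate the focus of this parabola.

(11/2, 8)

Only y is squared. Complete the square in y: (y - 8)² = 30(x + 2).
Vertex (-2, 8); 4p = 30 so p = 15/2. Opens right.
Focus is p units from the vertex along the axis: (h + p, k).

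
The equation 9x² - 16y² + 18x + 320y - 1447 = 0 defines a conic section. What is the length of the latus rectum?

32/3

Group: 9(x² + 2x) -16(y² - 20y) = 1447
9(x + 1)² -16(y - 10)² = 1447 + 9 - 1600 = -144
Dividing both sides by -144: (y - 10)²/9 - (x + 1)²/16 = 1
Hyperbola, center (-1, 10), transverse axis vertical; a² = 9, b² = 16.
Latus rectum length = 2b²/a = 2·16/3 = 32/3.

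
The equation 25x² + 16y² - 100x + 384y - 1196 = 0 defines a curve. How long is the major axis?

Rearranging, 25(x² - 4x) + 16(y² + 24y) = 1196.
Complete the square: 25(x - 2)² + 16(y + 12)² = 1196 + 100 + 2304 = 3600
Dividing both sides by 3600: (x - 2)²/144 + (y + 12)²/225 = 1
Ellipse, center (2, -12), major axis vertical; a² = 225, b² = 144.
a² = 225 so a = 15; the major axis has length 2a = 30.

30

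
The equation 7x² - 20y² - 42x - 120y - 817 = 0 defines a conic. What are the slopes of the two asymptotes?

7(x² - 6x) -20(y² + 6y) = 817
Complete the square in x and y: 7(x - 3)² -20(y + 3)² = 817 + 63 - 180 = 700
Divide through by 700 to get (x - 3)²/100 - (y + 3)²/35 = 1.
Hyperbola, center (3, -3), transverse axis horizontal; a² = 100, b² = 35.
For a horizontal hyperbola the asymptotes have slope ±b/a.
Here that is ±√35/10.

√35/10 and -√35/10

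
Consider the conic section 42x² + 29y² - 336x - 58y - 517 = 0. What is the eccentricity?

e = √546/42

Rearranging, 42(x² - 8x) + 29(y² - 2y) = 517.
Completing the square gives 42(x - 4)² + 29(y - 1)² = 517 + 672 + 29 = 1218.
Dividing both sides by 1218: (x - 4)²/29 + (y - 1)²/42 = 1
Ellipse, center (4, 1), major axis vertical; a² = 42, b² = 29.
c² = a² - b² = 13, so c = √13.
e = c/a = √13/√42 = √546/42.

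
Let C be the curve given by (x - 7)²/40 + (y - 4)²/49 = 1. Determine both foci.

Center (7, 4). The larger denominator 49 sits under the y-term, so the major axis is vertical; a² = 49, b² = 40.
c² = a² - b² = 49 - 40 = 9, so c = 3.
Foci lie on the vertical axis through the center: (h, k ± c).

(7, 1) and (7, 7)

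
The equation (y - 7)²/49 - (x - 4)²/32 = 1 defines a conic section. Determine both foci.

(4, -2) and (4, 16)

Center (4, 7). The positive term is the y-term, so the transverse axis is vertical; a² = 49, b² = 32.
c² = a² + b² = 49 + 32 = 81, so c = 9.
Foci lie on the vertical axis through the center: (h, k ± c).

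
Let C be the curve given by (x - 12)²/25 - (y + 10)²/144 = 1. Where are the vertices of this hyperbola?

(7, -10) and (17, -10)

Center (12, -10). The positive term is the x-term, so the transverse axis is horizontal; a² = 25, b² = 144.
a = 5. Vertices at (h ± a, k).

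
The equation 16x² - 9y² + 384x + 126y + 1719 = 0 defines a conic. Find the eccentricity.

Group the x- and y-terms: 16(x² + 24x) -9(y² - 14y) = -1719
Completing the square gives 16(x + 12)² -9(y - 7)² = -1719 + 2304 - 441 = 144.
Divide through by 144 to get (x + 12)²/9 - (y - 7)²/16 = 1.
Hyperbola, center (-12, 7), transverse axis horizontal; a² = 9, b² = 16.
c² = a² + b² = 25, so c = 5.
e = c/a = 5/3.

e = 5/3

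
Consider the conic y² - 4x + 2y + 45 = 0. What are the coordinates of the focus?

Only y is squared. Complete the square in y: (y + 1)² = 4(x - 11).
Vertex (11, -1); 4p = 4 so p = 1. Opens right.
Focus is p units from the vertex along the axis: (h + p, k).

(12, -1)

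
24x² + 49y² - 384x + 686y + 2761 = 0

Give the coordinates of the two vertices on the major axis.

(1, -7) and (15, -7)

Collect terms: 24(x² - 16x) + 49(y² + 14y) = -2761
Complete the square: 24(x - 8)² + 49(y + 7)² = -2761 + 1536 + 2401 = 1176
Divide by 1176: (x - 8)²/49 + (y + 7)²/24 = 1
Ellipse, center (8, -7), major axis horizontal; a² = 49, b² = 24.
a = 7. Vertices at (h ± a, k).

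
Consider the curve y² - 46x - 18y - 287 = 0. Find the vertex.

Only y is squared. Complete the square in y: (y - 9)² = 46(x + 8).
Vertex (-8, 9); 4p = 46 so p = 23/2. Opens right.

(-8, 9)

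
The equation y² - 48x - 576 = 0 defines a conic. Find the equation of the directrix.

x = -24

Only y is squared. Complete the square in y: y² = 48(x + 12).
Vertex (-12, 0); 4p = 48 so p = 12. Opens right.
Directrix is the vertical line x = h − p = -12 − (12) = -24.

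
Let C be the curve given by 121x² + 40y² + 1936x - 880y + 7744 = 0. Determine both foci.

(-8, 2) and (-8, 20)

Group: 121(x² + 16x) + 40(y² - 22y) = -7744
Complete the square in x and y: 121(x + 8)² + 40(y - 11)² = -7744 + 7744 + 4840 = 4840
Divide by 4840: (x + 8)²/40 + (y - 11)²/121 = 1
Ellipse, center (-8, 11), major axis vertical; a² = 121, b² = 40.
c² = a² - b² = 121 - 40 = 81, so c = 9.
Foci lie on the vertical axis through the center: (h, k ± c).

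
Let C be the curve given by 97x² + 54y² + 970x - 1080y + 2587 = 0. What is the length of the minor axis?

97(x² + 10x) + 54(y² - 20y) = -2587
Completing the square gives 97(x + 5)² + 54(y - 10)² = -2587 + 2425 + 5400 = 5238.
Divide through by 5238 to get (x + 5)²/54 + (y - 10)²/97 = 1.
Ellipse, center (-5, 10), major axis vertical; a² = 97, b² = 54.
b² = 54 so b = 3√6; the minor axis has length 2b = 6√6.

6√6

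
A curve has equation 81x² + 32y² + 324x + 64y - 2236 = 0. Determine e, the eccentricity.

Group the x- and y-terms: 81(x² + 4x) + 32(y² + 2y) = 2236
Complete the square: 81(x + 2)² + 32(y + 1)² = 2236 + 324 + 32 = 2592
Divide by 2592: (x + 2)²/32 + (y + 1)²/81 = 1
Ellipse, center (-2, -1), major axis vertical; a² = 81, b² = 32.
c² = a² - b² = 49, so c = 7.
e = c/a = 7/9.

e = 7/9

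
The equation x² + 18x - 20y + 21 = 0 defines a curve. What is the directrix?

Only x is squared. Complete the square in x: (x + 9)² = 20(y + 3).
Vertex (-9, -3); 4p = 20 so p = 5. Opens up.
Directrix is the horizontal line y = k − p = -3 − (5) = -8.

y = -8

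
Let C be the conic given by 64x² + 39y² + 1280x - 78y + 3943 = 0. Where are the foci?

(-10, -4) and (-10, 6)

64(x² + 20x) + 39(y² - 2y) = -3943
Complete the square in x and y: 64(x + 10)² + 39(y - 1)² = -3943 + 6400 + 39 = 2496
Divide by 2496: (x + 10)²/39 + (y - 1)²/64 = 1
Ellipse, center (-10, 1), major axis vertical; a² = 64, b² = 39.
c² = a² - b² = 64 - 39 = 25, so c = 5.
Foci lie on the vertical axis through the center: (h, k ± c).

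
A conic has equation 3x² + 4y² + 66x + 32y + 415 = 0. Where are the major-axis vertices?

3(x² + 22x) + 4(y² + 8y) = -415
3(x + 11)² + 4(y + 4)² = -415 + 363 + 64 = 12
Divide by 12: (x + 11)²/4 + (y + 4)²/3 = 1
Ellipse, center (-11, -4), major axis horizontal; a² = 4, b² = 3.
a = 2. Vertices at (h ± a, k).

(-13, -4) and (-9, -4)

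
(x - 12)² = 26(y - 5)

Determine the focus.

(12, 23/2)

Vertex (12, 5); 4p = 26 so p = 13/2. Opens up.
Focus is p units from the vertex along the axis: (h, k + p).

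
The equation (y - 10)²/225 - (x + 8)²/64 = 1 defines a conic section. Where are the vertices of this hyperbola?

(-8, -5) and (-8, 25)

Center (-8, 10). The positive term is the y-term, so the transverse axis is vertical; a² = 225, b² = 64.
a = 15. Vertices at (h, k ± a).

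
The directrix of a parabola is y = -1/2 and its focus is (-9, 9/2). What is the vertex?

The vertex is the midpoint between the focus and the directrix along the axis of symmetry.
Axis is vertical (directrix is horizontal). Vertex y-coordinate = (9/2 + (-1/2))/2 = 2; x-coordinate = -9.

(-9, 2)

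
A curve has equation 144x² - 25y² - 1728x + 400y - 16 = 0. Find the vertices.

Group: 144(x² - 12x) -25(y² - 16y) = 16
Completing the square gives 144(x - 6)² -25(y - 8)² = 16 + 5184 - 1600 = 3600.
Dividing both sides by 3600: (x - 6)²/25 - (y - 8)²/144 = 1
Hyperbola, center (6, 8), transverse axis horizontal; a² = 25, b² = 144.
a = 5. Vertices at (h ± a, k).

(1, 8) and (11, 8)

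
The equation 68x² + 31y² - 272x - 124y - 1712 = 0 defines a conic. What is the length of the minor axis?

2√31

Collect terms: 68(x² - 4x) + 31(y² - 4y) = 1712
Completing the square gives 68(x - 2)² + 31(y - 2)² = 1712 + 272 + 124 = 2108.
Divide by 2108: (x - 2)²/31 + (y - 2)²/68 = 1
Ellipse, center (2, 2), major axis vertical; a² = 68, b² = 31.
b² = 31 so b = √31; the minor axis has length 2b = 2√31.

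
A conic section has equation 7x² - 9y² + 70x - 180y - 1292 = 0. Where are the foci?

(-17, -10) and (7, -10)

Group: 7(x² + 10x) -9(y² + 20y) = 1292
Complete the square: 7(x + 5)² -9(y + 10)² = 1292 + 175 - 900 = 567
Divide through by 567 to get (x + 5)²/81 - (y + 10)²/63 = 1.
Hyperbola, center (-5, -10), transverse axis horizontal; a² = 81, b² = 63.
c² = a² + b² = 81 + 63 = 144, so c = 12.
Foci lie on the horizontal axis through the center: (h ± c, k).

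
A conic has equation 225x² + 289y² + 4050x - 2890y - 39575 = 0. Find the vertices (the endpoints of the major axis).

(-26, 5) and (8, 5)

225(x² + 18x) + 289(y² - 10y) = 39575
Complete the square in x and y: 225(x + 9)² + 289(y - 5)² = 39575 + 18225 + 7225 = 65025
Divide through by 65025 to get (x + 9)²/289 + (y - 5)²/225 = 1.
Ellipse, center (-9, 5), major axis horizontal; a² = 289, b² = 225.
a = 17. Vertices at (h ± a, k).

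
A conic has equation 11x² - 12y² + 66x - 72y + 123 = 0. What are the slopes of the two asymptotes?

Rearranging, 11(x² + 6x) -12(y² + 6y) = -123.
11(x + 3)² -12(y + 3)² = -123 + 99 - 108 = -132
Divide by -132: (y + 3)²/11 - (x + 3)²/12 = 1
Hyperbola, center (-3, -3), transverse axis vertical; a² = 11, b² = 12.
For a vertical hyperbola the asymptotes have slope ±a/b.
Here that is ±√11/2√3 = ±√33/6.

√33/6 and -√33/6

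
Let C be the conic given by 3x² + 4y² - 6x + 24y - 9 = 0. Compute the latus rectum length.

Rearranging, 3(x² - 2x) + 4(y² + 6y) = 9.
Completing the square gives 3(x - 1)² + 4(y + 3)² = 9 + 3 + 36 = 48.
Divide by 48: (x - 1)²/16 + (y + 3)²/12 = 1
Ellipse, center (1, -3), major axis horizontal; a² = 16, b² = 12.
Latus rectum length = 2b²/a = 2·12/4 = 6.

6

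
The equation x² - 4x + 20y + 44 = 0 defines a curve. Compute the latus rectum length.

20

Only x is squared. Complete the square in x: (x - 2)² = -20(y + 2).
Vertex (2, -2); 4p = -20 so p = -5. Opens down.
Latus rectum length = |4p| = 20.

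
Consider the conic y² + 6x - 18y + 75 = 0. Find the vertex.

Only y is squared. Complete the square in y: (y - 9)² = -6(x - 1).
Vertex (1, 9); 4p = -6 so p = -3/2. Opens left.

(1, 9)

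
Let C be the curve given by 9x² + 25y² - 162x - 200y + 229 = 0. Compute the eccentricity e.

Group: 9(x² - 18x) + 25(y² - 8y) = -229
9(x - 9)² + 25(y - 4)² = -229 + 729 + 400 = 900
Divide by 900: (x - 9)²/100 + (y - 4)²/36 = 1
Ellipse, center (9, 4), major axis horizontal; a² = 100, b² = 36.
c² = a² - b² = 64, so c = 8.
e = c/a = 8/10 = 4/5.

e = 4/5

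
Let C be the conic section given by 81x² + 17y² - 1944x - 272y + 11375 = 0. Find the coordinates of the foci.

Rearranging, 81(x² - 24x) + 17(y² - 16y) = -11375.
Complete the square in x and y: 81(x - 12)² + 17(y - 8)² = -11375 + 11664 + 1088 = 1377
Divide through by 1377 to get (x - 12)²/17 + (y - 8)²/81 = 1.
Ellipse, center (12, 8), major axis vertical; a² = 81, b² = 17.
c² = a² - b² = 81 - 17 = 64, so c = 8.
Foci lie on the vertical axis through the center: (h, k ± c).

(12, 0) and (12, 16)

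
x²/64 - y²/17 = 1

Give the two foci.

(-9, 0) and (9, 0)

Center (0, 0). The positive term is the x-term, so the transverse axis is horizontal; a² = 64, b² = 17.
c² = a² + b² = 64 + 17 = 81, so c = 9.
Foci lie on the horizontal axis through the center: (h ± c, k).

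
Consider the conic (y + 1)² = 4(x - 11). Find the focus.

Vertex (11, -1); 4p = 4 so p = 1. Opens right.
Focus is p units from the vertex along the axis: (h + p, k).

(12, -1)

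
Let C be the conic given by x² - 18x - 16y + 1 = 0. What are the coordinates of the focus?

Only x is squared. Complete the square in x: (x - 9)² = 16(y + 5).
Vertex (9, -5); 4p = 16 so p = 4. Opens up.
Focus is p units from the vertex along the axis: (h, k + p).

(9, -1)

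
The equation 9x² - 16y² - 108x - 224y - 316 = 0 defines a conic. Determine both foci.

(6, -12) and (6, -2)

Collect terms: 9(x² - 12x) -16(y² + 14y) = 316
Completing the square gives 9(x - 6)² -16(y + 7)² = 316 + 324 - 784 = -144.
Divide through by -144 to get (y + 7)²/9 - (x - 6)²/16 = 1.
Hyperbola, center (6, -7), transverse axis vertical; a² = 9, b² = 16.
c² = a² + b² = 9 + 16 = 25, so c = 5.
Foci lie on the vertical axis through the center: (h, k ± c).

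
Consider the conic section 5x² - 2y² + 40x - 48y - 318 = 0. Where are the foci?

Group: 5(x² + 8x) -2(y² + 24y) = 318
5(x + 4)² -2(y + 12)² = 318 + 80 - 288 = 110
Dividing both sides by 110: (x + 4)²/22 - (y + 12)²/55 = 1
Hyperbola, center (-4, -12), transverse axis horizontal; a² = 22, b² = 55.
c² = a² + b² = 22 + 55 = 77, so c = √77.
Foci lie on the horizontal axis through the center: (h ± c, k).

(-4 - √77, -12) and (-4 + √77, -12)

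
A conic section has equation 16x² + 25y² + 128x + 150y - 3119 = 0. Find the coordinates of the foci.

(-13, -3) and (5, -3)

Group the x- and y-terms: 16(x² + 8x) + 25(y² + 6y) = 3119
16(x + 4)² + 25(y + 3)² = 3119 + 256 + 225 = 3600
Dividing both sides by 3600: (x + 4)²/225 + (y + 3)²/144 = 1
Ellipse, center (-4, -3), major axis horizontal; a² = 225, b² = 144.
c² = a² - b² = 225 - 144 = 81, so c = 9.
Foci lie on the horizontal axis through the center: (h ± c, k).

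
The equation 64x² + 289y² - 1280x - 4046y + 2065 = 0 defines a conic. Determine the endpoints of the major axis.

Rearranging, 64(x² - 20x) + 289(y² - 14y) = -2065.
Complete the square: 64(x - 10)² + 289(y - 7)² = -2065 + 6400 + 14161 = 18496
Dividing both sides by 18496: (x - 10)²/289 + (y - 7)²/64 = 1
Ellipse, center (10, 7), major axis horizontal; a² = 289, b² = 64.
a = 17. Vertices at (h ± a, k).

(-7, 7) and (27, 7)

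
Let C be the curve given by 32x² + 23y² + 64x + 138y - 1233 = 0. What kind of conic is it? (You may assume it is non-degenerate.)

ellipse

No xy term. Coefficients of x² and y² are A = 32, C = 23.
A and C have the same sign but A ≠ C ⇒ ellipse.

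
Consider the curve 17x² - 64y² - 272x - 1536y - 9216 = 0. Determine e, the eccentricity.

Group the x- and y-terms: 17(x² - 16x) -64(y² + 24y) = 9216
Complete the square: 17(x - 8)² -64(y + 12)² = 9216 + 1088 - 9216 = 1088
Divide by 1088: (x - 8)²/64 - (y + 12)²/17 = 1
Hyperbola, center (8, -12), transverse axis horizontal; a² = 64, b² = 17.
c² = a² + b² = 81, so c = 9.
e = c/a = 9/8.

e = 9/8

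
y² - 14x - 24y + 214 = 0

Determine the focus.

(17/2, 12)

Only y is squared. Complete the square in y: (y - 12)² = 14(x - 5).
Vertex (5, 12); 4p = 14 so p = 7/2. Opens right.
Focus is p units from the vertex along the axis: (h + p, k).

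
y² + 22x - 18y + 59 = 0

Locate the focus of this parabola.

(-9/2, 9)

Only y is squared. Complete the square in y: (y - 9)² = -22(x - 1).
Vertex (1, 9); 4p = -22 so p = -11/2. Opens left.
Focus is p units from the vertex along the axis: (h + p, k).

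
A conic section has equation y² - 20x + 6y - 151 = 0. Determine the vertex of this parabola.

Only y is squared. Complete the square in y: (y + 3)² = 20(x + 8).
Vertex (-8, -3); 4p = 20 so p = 5. Opens right.

(-8, -3)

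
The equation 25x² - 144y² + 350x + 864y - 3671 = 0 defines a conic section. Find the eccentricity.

e = 13/12

Group the x- and y-terms: 25(x² + 14x) -144(y² - 6y) = 3671
Completing the square gives 25(x + 7)² -144(y - 3)² = 3671 + 1225 - 1296 = 3600.
Dividing both sides by 3600: (x + 7)²/144 - (y - 3)²/25 = 1
Hyperbola, center (-7, 3), transverse axis horizontal; a² = 144, b² = 25.
c² = a² + b² = 169, so c = 13.
e = c/a = 13/12.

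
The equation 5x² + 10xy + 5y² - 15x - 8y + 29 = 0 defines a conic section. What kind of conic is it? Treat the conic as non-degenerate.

A = 5, B = 10, C = 5.
Discriminant B² − 4AC = 10² − 4·5·5 = 0.
B² − 4AC = 0 ⇒ parabola.

parabola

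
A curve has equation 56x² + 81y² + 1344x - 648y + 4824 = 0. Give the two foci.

Collect terms: 56(x² + 24x) + 81(y² - 8y) = -4824
56(x + 12)² + 81(y - 4)² = -4824 + 8064 + 1296 = 4536
Divide through by 4536 to get (x + 12)²/81 + (y - 4)²/56 = 1.
Ellipse, center (-12, 4), major axis horizontal; a² = 81, b² = 56.
c² = a² - b² = 81 - 56 = 25, so c = 5.
Foci lie on the horizontal axis through the center: (h ± c, k).

(-17, 4) and (-7, 4)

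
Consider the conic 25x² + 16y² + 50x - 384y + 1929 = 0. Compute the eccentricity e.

Collect terms: 25(x² + 2x) + 16(y² - 24y) = -1929
Completing the square gives 25(x + 1)² + 16(y - 12)² = -1929 + 25 + 2304 = 400.
Divide by 400: (x + 1)²/16 + (y - 12)²/25 = 1
Ellipse, center (-1, 12), major axis vertical; a² = 25, b² = 16.
c² = a² - b² = 9, so c = 3.
e = c/a = 3/5.

e = 3/5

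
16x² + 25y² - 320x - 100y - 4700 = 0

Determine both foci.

Rearranging, 16(x² - 20x) + 25(y² - 4y) = 4700.
16(x - 10)² + 25(y - 2)² = 4700 + 1600 + 100 = 6400
Dividing both sides by 6400: (x - 10)²/400 + (y - 2)²/256 = 1
Ellipse, center (10, 2), major axis horizontal; a² = 400, b² = 256.
c² = a² - b² = 400 - 256 = 144, so c = 12.
Foci lie on the horizontal axis through the center: (h ± c, k).

(-2, 2) and (22, 2)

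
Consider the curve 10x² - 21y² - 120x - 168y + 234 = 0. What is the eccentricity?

10(x² - 12x) -21(y² + 8y) = -234
Complete the square in x and y: 10(x - 6)² -21(y + 4)² = -234 + 360 - 336 = -210
Divide by -210: (y + 4)²/10 - (x - 6)²/21 = 1
Hyperbola, center (6, -4), transverse axis vertical; a² = 10, b² = 21.
c² = a² + b² = 31, so c = √31.
e = c/a = √31/√10 = √310/10.

e = √310/10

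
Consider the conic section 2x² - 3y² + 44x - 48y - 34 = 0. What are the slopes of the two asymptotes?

√6/3 and -√6/3

2(x² + 22x) -3(y² + 16y) = 34
Completing the square gives 2(x + 11)² -3(y + 8)² = 34 + 242 - 192 = 84.
Divide by 84: (x + 11)²/42 - (y + 8)²/28 = 1
Hyperbola, center (-11, -8), transverse axis horizontal; a² = 42, b² = 28.
For a horizontal hyperbola the asymptotes have slope ±b/a.
Here that is ±2√7/√42 = ±√6/3.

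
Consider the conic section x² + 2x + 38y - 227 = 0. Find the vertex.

(-1, 6)

Only x is squared. Complete the square in x: (x + 1)² = -38(y - 6).
Vertex (-1, 6); 4p = -38 so p = -19/2. Opens down.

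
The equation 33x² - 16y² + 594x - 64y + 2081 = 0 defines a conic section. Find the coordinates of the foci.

(-16, -2) and (-2, -2)

Rearranging, 33(x² + 18x) -16(y² + 4y) = -2081.
33(x + 9)² -16(y + 2)² = -2081 + 2673 - 64 = 528
Divide by 528: (x + 9)²/16 - (y + 2)²/33 = 1
Hyperbola, center (-9, -2), transverse axis horizontal; a² = 16, b² = 33.
c² = a² + b² = 16 + 33 = 49, so c = 7.
Foci lie on the horizontal axis through the center: (h ± c, k).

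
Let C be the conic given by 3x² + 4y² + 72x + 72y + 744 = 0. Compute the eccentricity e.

e = 1/2

3(x² + 24x) + 4(y² + 18y) = -744
Complete the square in x and y: 3(x + 12)² + 4(y + 9)² = -744 + 432 + 324 = 12
Divide through by 12 to get (x + 12)²/4 + (y + 9)²/3 = 1.
Ellipse, center (-12, -9), major axis horizontal; a² = 4, b² = 3.
c² = a² - b² = 1, so c = 1.
e = c/a = 1/2.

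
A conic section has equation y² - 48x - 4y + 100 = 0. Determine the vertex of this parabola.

(2, 2)

Only y is squared. Complete the square in y: (y - 2)² = 48(x - 2).
Vertex (2, 2); 4p = 48 so p = 12. Opens right.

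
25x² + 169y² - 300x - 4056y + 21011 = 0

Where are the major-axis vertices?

25(x² - 12x) + 169(y² - 24y) = -21011
Complete the square: 25(x - 6)² + 169(y - 12)² = -21011 + 900 + 24336 = 4225
Divide through by 4225 to get (x - 6)²/169 + (y - 12)²/25 = 1.
Ellipse, center (6, 12), major axis horizontal; a² = 169, b² = 25.
a = 13. Vertices at (h ± a, k).

(-7, 12) and (19, 12)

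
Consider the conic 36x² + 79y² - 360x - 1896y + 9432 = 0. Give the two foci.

Group: 36(x² - 10x) + 79(y² - 24y) = -9432
Complete the square: 36(x - 5)² + 79(y - 12)² = -9432 + 900 + 11376 = 2844
Divide through by 2844 to get (x - 5)²/79 + (y - 12)²/36 = 1.
Ellipse, center (5, 12), major axis horizontal; a² = 79, b² = 36.
c² = a² - b² = 79 - 36 = 43, so c = √43.
Foci lie on the horizontal axis through the center: (h ± c, k).

(5 - √43, 12) and (5 + √43, 12)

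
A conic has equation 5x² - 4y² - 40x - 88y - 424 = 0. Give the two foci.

(1, -11) and (7, -11)

Rearranging, 5(x² - 8x) -4(y² + 22y) = 424.
Complete the square in x and y: 5(x - 4)² -4(y + 11)² = 424 + 80 - 484 = 20
Divide by 20: (x - 4)²/4 - (y + 11)²/5 = 1
Hyperbola, center (4, -11), transverse axis horizontal; a² = 4, b² = 5.
c² = a² + b² = 4 + 5 = 9, so c = 3.
Foci lie on the horizontal axis through the center: (h ± c, k).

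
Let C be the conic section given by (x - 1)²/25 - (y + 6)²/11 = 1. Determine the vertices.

(-4, -6) and (6, -6)

Center (1, -6). The positive term is the x-term, so the transverse axis is horizontal; a² = 25, b² = 11.
a = 5. Vertices at (h ± a, k).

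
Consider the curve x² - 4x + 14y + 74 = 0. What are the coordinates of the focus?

(2, -17/2)

Only x is squared. Complete the square in x: (x - 2)² = -14(y + 5).
Vertex (2, -5); 4p = -14 so p = -7/2. Opens down.
Focus is p units from the vertex along the axis: (h, k + p).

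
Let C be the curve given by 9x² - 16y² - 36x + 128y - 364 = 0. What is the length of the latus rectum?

9/2

Group the x- and y-terms: 9(x² - 4x) -16(y² - 8y) = 364
Complete the square in x and y: 9(x - 2)² -16(y - 4)² = 364 + 36 - 256 = 144
Divide by 144: (x - 2)²/16 - (y - 4)²/9 = 1
Hyperbola, center (2, 4), transverse axis horizontal; a² = 16, b² = 9.
Latus rectum length = 2b²/a = 2·9/4 = 9/2.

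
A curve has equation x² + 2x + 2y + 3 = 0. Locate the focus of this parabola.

Only x is squared. Complete the square in x: (x + 1)² = -2(y + 1).
Vertex (-1, -1); 4p = -2 so p = -1/2. Opens down.
Focus is p units from the vertex along the axis: (h, k + p).

(-1, -3/2)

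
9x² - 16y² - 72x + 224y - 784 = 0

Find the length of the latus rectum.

9/2

Collect terms: 9(x² - 8x) -16(y² - 14y) = 784
Completing the square gives 9(x - 4)² -16(y - 7)² = 784 + 144 - 784 = 144.
Dividing both sides by 144: (x - 4)²/16 - (y - 7)²/9 = 1
Hyperbola, center (4, 7), transverse axis horizontal; a² = 16, b² = 9.
Latus rectum length = 2b²/a = 2·9/4 = 9/2.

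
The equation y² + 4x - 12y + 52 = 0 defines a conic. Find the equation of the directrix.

x = -3

Only y is squared. Complete the square in y: (y - 6)² = -4(x + 4).
Vertex (-4, 6); 4p = -4 so p = -1. Opens left.
Directrix is the vertical line x = h − p = -4 − (-1) = -3.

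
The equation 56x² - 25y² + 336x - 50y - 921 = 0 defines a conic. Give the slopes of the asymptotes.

Group the x- and y-terms: 56(x² + 6x) -25(y² + 2y) = 921
Completing the square gives 56(x + 3)² -25(y + 1)² = 921 + 504 - 25 = 1400.
Divide through by 1400 to get (x + 3)²/25 - (y + 1)²/56 = 1.
Hyperbola, center (-3, -1), transverse axis horizontal; a² = 25, b² = 56.
For a horizontal hyperbola the asymptotes have slope ±b/a.
Here that is ±2√14/5.

2√14/5 and -2√14/5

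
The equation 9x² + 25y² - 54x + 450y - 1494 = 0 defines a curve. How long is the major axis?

Collect terms: 9(x² - 6x) + 25(y² + 18y) = 1494
Complete the square: 9(x - 3)² + 25(y + 9)² = 1494 + 81 + 2025 = 3600
Divide through by 3600 to get (x - 3)²/400 + (y + 9)²/144 = 1.
Ellipse, center (3, -9), major axis horizontal; a² = 400, b² = 144.
a² = 400 so a = 20; the major axis has length 2a = 40.

40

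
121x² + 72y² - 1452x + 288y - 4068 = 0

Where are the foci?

(6, -9) and (6, 5)

Group the x- and y-terms: 121(x² - 12x) + 72(y² + 4y) = 4068
Complete the square: 121(x - 6)² + 72(y + 2)² = 4068 + 4356 + 288 = 8712
Divide by 8712: (x - 6)²/72 + (y + 2)²/121 = 1
Ellipse, center (6, -2), major axis vertical; a² = 121, b² = 72.
c² = a² - b² = 121 - 72 = 49, so c = 7.
Foci lie on the vertical axis through the center: (h, k ± c).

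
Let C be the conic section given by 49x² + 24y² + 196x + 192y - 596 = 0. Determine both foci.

Rearranging, 49(x² + 4x) + 24(y² + 8y) = 596.
49(x + 2)² + 24(y + 4)² = 596 + 196 + 384 = 1176
Divide through by 1176 to get (x + 2)²/24 + (y + 4)²/49 = 1.
Ellipse, center (-2, -4), major axis vertical; a² = 49, b² = 24.
c² = a² - b² = 49 - 24 = 25, so c = 5.
Foci lie on the vertical axis through the center: (h, k ± c).

(-2, -9) and (-2, 1)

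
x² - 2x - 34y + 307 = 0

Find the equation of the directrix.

Only x is squared. Complete the square in x: (x - 1)² = 34(y - 9).
Vertex (1, 9); 4p = 34 so p = 17/2. Opens up.
Directrix is the horizontal line y = k − p = 9 − (17/2) = 1/2.

y = 1/2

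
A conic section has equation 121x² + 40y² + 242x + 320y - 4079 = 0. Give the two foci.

(-1, -13) and (-1, 5)

121(x² + 2x) + 40(y² + 8y) = 4079
121(x + 1)² + 40(y + 4)² = 4079 + 121 + 640 = 4840
Divide by 4840: (x + 1)²/40 + (y + 4)²/121 = 1
Ellipse, center (-1, -4), major axis vertical; a² = 121, b² = 40.
c² = a² - b² = 121 - 40 = 81, so c = 9.
Foci lie on the vertical axis through the center: (h, k ± c).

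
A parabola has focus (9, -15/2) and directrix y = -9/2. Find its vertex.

The vertex is the midpoint between the focus and the directrix along the axis of symmetry.
Axis is vertical (directrix is horizontal). Vertex y-coordinate = (-15/2 + (-9/2))/2 = -6; x-coordinate = 9.

(9, -6)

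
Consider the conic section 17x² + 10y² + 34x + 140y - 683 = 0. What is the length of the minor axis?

Rearranging, 17(x² + 2x) + 10(y² + 14y) = 683.
Complete the square in x and y: 17(x + 1)² + 10(y + 7)² = 683 + 17 + 490 = 1190
Dividing both sides by 1190: (x + 1)²/70 + (y + 7)²/119 = 1
Ellipse, center (-1, -7), major axis vertical; a² = 119, b² = 70.
b² = 70 so b = √70; the minor axis has length 2b = 2√70.

2√70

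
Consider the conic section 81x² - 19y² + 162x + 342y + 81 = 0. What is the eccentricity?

81(x² + 2x) -19(y² - 18y) = -81
81(x + 1)² -19(y - 9)² = -81 + 81 - 1539 = -1539
Divide by -1539: (y - 9)²/81 - (x + 1)²/19 = 1
Hyperbola, center (-1, 9), transverse axis vertical; a² = 81, b² = 19.
c² = a² + b² = 100, so c = 10.
e = c/a = 10/9.

e = 10/9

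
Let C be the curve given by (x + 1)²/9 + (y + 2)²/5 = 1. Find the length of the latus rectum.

Center (-1, -2). The larger denominator 9 sits under the x-term, so the major axis is horizontal; a² = 9, b² = 5.
Latus rectum length = 2b²/a = 2·5/3 = 10/3.

10/3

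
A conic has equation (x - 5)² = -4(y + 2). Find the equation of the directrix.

Vertex (5, -2); 4p = -4 so p = -1. Opens down.
Directrix is the horizontal line y = k − p = -2 − (-1) = -1.

y = -1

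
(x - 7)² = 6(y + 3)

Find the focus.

(7, -3/2)

Vertex (7, -3); 4p = 6 so p = 3/2. Opens up.
Focus is p units from the vertex along the axis: (h, k + p).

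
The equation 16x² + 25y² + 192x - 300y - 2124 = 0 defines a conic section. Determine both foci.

(-15, 6) and (3, 6)

Group the x- and y-terms: 16(x² + 12x) + 25(y² - 12y) = 2124
Completing the square gives 16(x + 6)² + 25(y - 6)² = 2124 + 576 + 900 = 3600.
Divide through by 3600 to get (x + 6)²/225 + (y - 6)²/144 = 1.
Ellipse, center (-6, 6), major axis horizontal; a² = 225, b² = 144.
c² = a² - b² = 225 - 144 = 81, so c = 9.
Foci lie on the horizontal axis through the center: (h ± c, k).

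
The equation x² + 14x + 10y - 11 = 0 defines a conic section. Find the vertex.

Only x is squared. Complete the square in x: (x + 7)² = -10(y - 6).
Vertex (-7, 6); 4p = -10 so p = -5/2. Opens down.

(-7, 6)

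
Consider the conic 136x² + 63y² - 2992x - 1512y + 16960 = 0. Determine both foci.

Collect terms: 136(x² - 22x) + 63(y² - 24y) = -16960
Complete the square: 136(x - 11)² + 63(y - 12)² = -16960 + 16456 + 9072 = 8568
Divide by 8568: (x - 11)²/63 + (y - 12)²/136 = 1
Ellipse, center (11, 12), major axis vertical; a² = 136, b² = 63.
c² = a² - b² = 136 - 63 = 73, so c = √73.
Foci lie on the vertical axis through the center: (h, k ± c).

(11, 12 - √73) and (11, 12 + √73)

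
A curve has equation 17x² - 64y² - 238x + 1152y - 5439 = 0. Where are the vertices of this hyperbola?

(-1, 9) and (15, 9)

Group: 17(x² - 14x) -64(y² - 18y) = 5439
Complete the square in x and y: 17(x - 7)² -64(y - 9)² = 5439 + 833 - 5184 = 1088
Divide by 1088: (x - 7)²/64 - (y - 9)²/17 = 1
Hyperbola, center (7, 9), transverse axis horizontal; a² = 64, b² = 17.
a = 8. Vertices at (h ± a, k).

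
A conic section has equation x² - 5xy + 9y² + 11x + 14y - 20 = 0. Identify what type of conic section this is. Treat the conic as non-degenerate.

A = 1, B = -5, C = 9.
Discriminant B² − 4AC = (-5)² − 4·1·9 = -11.
B² − 4AC < 0 ⇒ ellipse.

ellipse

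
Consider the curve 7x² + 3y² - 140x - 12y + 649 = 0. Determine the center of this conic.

Group: 7(x² - 20x) + 3(y² - 4y) = -649
7(x - 10)² + 3(y - 2)² = -649 + 700 + 12 = 63
Dividing both sides by 63: (x - 10)²/9 + (y - 2)²/21 = 1
Ellipse with center (10, 2).

(10, 2)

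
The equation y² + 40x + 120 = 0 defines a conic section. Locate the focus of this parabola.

(-13, 0)

Only y is squared. Complete the square in y: y² = -40(x + 3).
Vertex (-3, 0); 4p = -40 so p = -10. Opens left.
Focus is p units from the vertex along the axis: (h + p, k).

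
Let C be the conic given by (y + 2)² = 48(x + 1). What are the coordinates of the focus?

(11, -2)

Vertex (-1, -2); 4p = 48 so p = 12. Opens right.
Focus is p units from the vertex along the axis: (h + p, k).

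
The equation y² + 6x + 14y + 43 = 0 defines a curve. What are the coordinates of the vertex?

Only y is squared. Complete the square in y: (y + 7)² = -6(x - 1).
Vertex (1, -7); 4p = -6 so p = -3/2. Opens left.

(1, -7)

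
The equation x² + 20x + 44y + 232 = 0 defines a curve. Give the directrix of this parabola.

Only x is squared. Complete the square in x: (x + 10)² = -44(y + 3).
Vertex (-10, -3); 4p = -44 so p = -11. Opens down.
Directrix is the horizontal line y = k − p = -3 − (-11) = 8.

y = 8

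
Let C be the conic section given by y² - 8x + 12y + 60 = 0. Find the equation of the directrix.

x = 1

Only y is squared. Complete the square in y: (y + 6)² = 8(x - 3).
Vertex (3, -6); 4p = 8 so p = 2. Opens right.
Directrix is the vertical line x = h − p = 3 − (2) = 1.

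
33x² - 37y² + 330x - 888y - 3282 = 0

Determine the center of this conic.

Collect terms: 33(x² + 10x) -37(y² + 24y) = 3282
Complete the square in x and y: 33(x + 5)² -37(y + 12)² = 3282 + 825 - 5328 = -1221
Divide through by -1221 to get (y + 12)²/33 - (x + 5)²/37 = 1.
Hyperbola with center (-5, -12).

(-5, -12)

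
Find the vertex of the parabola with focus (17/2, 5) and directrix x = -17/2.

(0, 5)

The vertex is the midpoint between the focus and the directrix along the axis of symmetry.
Axis is horizontal (directrix is vertical). Vertex x-coordinate = (17/2 + (-17/2))/2 = 0; y-coordinate = 5.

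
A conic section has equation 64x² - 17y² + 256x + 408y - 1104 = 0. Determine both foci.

(-2, 3) and (-2, 21)

Group: 64(x² + 4x) -17(y² - 24y) = 1104
64(x + 2)² -17(y - 12)² = 1104 + 256 - 2448 = -1088
Dividing both sides by -1088: (y - 12)²/64 - (x + 2)²/17 = 1
Hyperbola, center (-2, 12), transverse axis vertical; a² = 64, b² = 17.
c² = a² + b² = 64 + 17 = 81, so c = 9.
Foci lie on the vertical axis through the center: (h, k ± c).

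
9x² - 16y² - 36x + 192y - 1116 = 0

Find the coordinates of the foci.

9(x² - 4x) -16(y² - 12y) = 1116
Complete the square: 9(x - 2)² -16(y - 6)² = 1116 + 36 - 576 = 576
Divide through by 576 to get (x - 2)²/64 - (y - 6)²/36 = 1.
Hyperbola, center (2, 6), transverse axis horizontal; a² = 64, b² = 36.
c² = a² + b² = 64 + 36 = 100, so c = 10.
Foci lie on the horizontal axis through the center: (h ± c, k).

(-8, 6) and (12, 6)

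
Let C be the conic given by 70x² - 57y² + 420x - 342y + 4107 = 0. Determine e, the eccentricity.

70(x² + 6x) -57(y² + 6y) = -4107
Completing the square gives 70(x + 3)² -57(y + 3)² = -4107 + 630 - 513 = -3990.
Divide through by -3990 to get (y + 3)²/70 - (x + 3)²/57 = 1.
Hyperbola, center (-3, -3), transverse axis vertical; a² = 70, b² = 57.
c² = a² + b² = 127, so c = √127.
e = c/a = √127/√70 = √8890/70.

e = √8890/70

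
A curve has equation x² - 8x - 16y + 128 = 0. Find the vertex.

Only x is squared. Complete the square in x: (x - 4)² = 16(y - 7).
Vertex (4, 7); 4p = 16 so p = 4. Opens up.

(4, 7)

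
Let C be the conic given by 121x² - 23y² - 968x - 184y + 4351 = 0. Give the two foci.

(4, -16) and (4, 8)

Group: 121(x² - 8x) -23(y² + 8y) = -4351
Complete the square in x and y: 121(x - 4)² -23(y + 4)² = -4351 + 1936 - 368 = -2783
Divide through by -2783 to get (y + 4)²/121 - (x - 4)²/23 = 1.
Hyperbola, center (4, -4), transverse axis vertical; a² = 121, b² = 23.
c² = a² + b² = 121 + 23 = 144, so c = 12.
Foci lie on the vertical axis through the center: (h, k ± c).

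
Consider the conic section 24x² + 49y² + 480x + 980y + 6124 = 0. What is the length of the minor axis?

Group: 24(x² + 20x) + 49(y² + 20y) = -6124
Complete the square in x and y: 24(x + 10)² + 49(y + 10)² = -6124 + 2400 + 4900 = 1176
Divide by 1176: (x + 10)²/49 + (y + 10)²/24 = 1
Ellipse, center (-10, -10), major axis horizontal; a² = 49, b² = 24.
b² = 24 so b = 2√6; the minor axis has length 2b = 4√6.

4√6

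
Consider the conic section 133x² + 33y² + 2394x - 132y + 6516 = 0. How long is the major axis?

Group the x- and y-terms: 133(x² + 18x) + 33(y² - 4y) = -6516
Complete the square in x and y: 133(x + 9)² + 33(y - 2)² = -6516 + 10773 + 132 = 4389
Dividing both sides by 4389: (x + 9)²/33 + (y - 2)²/133 = 1
Ellipse, center (-9, 2), major axis vertical; a² = 133, b² = 33.
a² = 133 so a = √133; the major axis has length 2a = 2√133.

2√133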